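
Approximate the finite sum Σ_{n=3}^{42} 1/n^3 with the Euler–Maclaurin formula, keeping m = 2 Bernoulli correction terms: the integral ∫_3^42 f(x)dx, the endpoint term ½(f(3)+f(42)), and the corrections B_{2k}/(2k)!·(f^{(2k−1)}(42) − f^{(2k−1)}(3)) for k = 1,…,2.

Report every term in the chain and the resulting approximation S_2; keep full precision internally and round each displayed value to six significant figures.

The integral term ∫_3^42 1/x^3 dx = 0.0552721.
Boundary: ½(f(3) + f(42)) = ½(0.0370370 + 1.34975e-05) = 0.0185253.
Running total after boundary: 0.0737974.
k=1: B_{2}/(2)! × [f^{(1)}(42) − f^{(1)}(3)] = 1/12 × (-9.64104e-07 − (-0.0370370)) = 0.00308634.
Running total after k=1: 0.0768837.
k=2: B_{4}/(4)! × [f^{(3)}(42) − f^{(3)}(3)] = −1/720 × (-1.09309e-08 − (-0.0823045)) = -0.000114312.

S_2 ≈ 0.0767694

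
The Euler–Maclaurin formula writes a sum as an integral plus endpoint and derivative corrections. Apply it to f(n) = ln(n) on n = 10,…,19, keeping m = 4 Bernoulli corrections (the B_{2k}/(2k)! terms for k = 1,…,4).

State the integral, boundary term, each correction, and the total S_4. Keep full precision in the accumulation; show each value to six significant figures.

∫_10^19 ln(x) dx evaluates to 23.9185.
Endpoint term: (f(10) + f(19))/2 = (2.30259 + 2.94444)/2 = 2.62351.
Integral + boundary = 26.5420.
Correction k=1: B_{2}/2! · (f^{(1)}(19) − f^{(1)}(10)) = 1/12 · (0.0526316 − 0.100000) = -0.00394737.
After k=1: 26.5381.
Correction k=2: B_{4}/4! · (f^{(3)}(19) − f^{(3)}(10)) = −1/720 · (0.000291588 − 0.00200000) = 2.37279e-06.
After k=2: 26.5381.
Correction k=3: B_{6}/6! · (f^{(5)}(19) − f^{(5)}(10)) = 1/30240 · (9.69267e-06 − 0.000240000) = -7.61598e-09.
After k=3: 26.5381.
Correction k=4: B_{8}/8! · (f^{(7)}(19) − f^{(7)}(10)) = −1/1209600 · (8.05485e-07 − 7.20000e-05) = 5.88579e-11.

S_4 ≈ 26.5381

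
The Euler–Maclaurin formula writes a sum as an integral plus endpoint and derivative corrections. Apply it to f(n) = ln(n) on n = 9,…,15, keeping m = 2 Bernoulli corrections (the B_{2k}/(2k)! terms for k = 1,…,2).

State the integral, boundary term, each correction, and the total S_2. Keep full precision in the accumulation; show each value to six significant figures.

Integral: ∫_9^15 ln(x) dx = 14.8457.
½[f(9) + f(15)] = ½[2.19722 + 2.70805] = 2.45264.
Running total after boundary: 17.2984.
Order-1 term: 1/12 · (0.0666667 − 0.111111) = -0.00370370.
After k=1: 17.2947.
Order-2 term: −1/720 · (0.000592593 − 0.00274348) = 2.98735e-06.

S_2 ≈ 17.2947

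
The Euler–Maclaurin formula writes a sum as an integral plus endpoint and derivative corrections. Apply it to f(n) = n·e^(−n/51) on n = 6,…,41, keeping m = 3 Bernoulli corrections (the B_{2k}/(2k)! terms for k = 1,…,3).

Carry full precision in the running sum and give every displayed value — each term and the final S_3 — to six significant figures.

Integral: ∫_6^41 x·e^(−x/51) dx = 484.351.
Boundary: ½(f(6) + f(41)) = ½(5.33406 + 18.3504) = 11.8422.
So far: 496.194.
Order-1 term: 1/12 · (0.0877589 − 0.784420) = -0.0580551.
Partial sum through k=1: 496.136.
Order-2 term: −1/720 · (0.000377893 − 0.000985175) = 8.43447e-07.
Partial sum through k=2: 496.136.
Order-3 term: 1/30240 · (2.77603e-07 − 6.41586e-07) = -1.20365e-11.

S_3 ≈ 496.136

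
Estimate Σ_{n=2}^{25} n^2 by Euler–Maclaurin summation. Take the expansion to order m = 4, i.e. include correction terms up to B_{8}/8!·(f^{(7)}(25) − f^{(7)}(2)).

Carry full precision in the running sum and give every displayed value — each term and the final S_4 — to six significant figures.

S_4 ≈ 5524.00

∫_2^25 x^2 dx evaluates to 5205.67.
½[f(2) + f(25)] = ½[4.00000 + 625.000] = 314.500.
So far: 5520.17.
Order-1 term: 1/12 · (50.0000 − 4.00000) = 3.83333.
After k=1: 5524.00.
Order-2 term: −1/720 · (0.00000 − 0.00000) = 0.00000.
After k=2: 5524.00.
Order-3 term: 1/30240 · (0.00000 − 0.00000) = 0.00000.
After k=3: 5524.00.
Order-4 term: −1/1209600 · (0.00000 − 0.00000) = 0.00000.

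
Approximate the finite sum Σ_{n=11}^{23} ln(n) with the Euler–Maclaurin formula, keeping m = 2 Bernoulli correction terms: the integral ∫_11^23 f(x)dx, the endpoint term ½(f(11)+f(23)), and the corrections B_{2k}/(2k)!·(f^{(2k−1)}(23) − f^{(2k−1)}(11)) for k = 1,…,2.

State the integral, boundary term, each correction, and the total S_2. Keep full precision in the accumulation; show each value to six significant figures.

S_2 ≈ 36.5023

∫_11^23 ln(x) dx evaluates to 33.7395.
Endpoint term: (f(11) + f(23))/2 = (2.39790 + 3.13549)/2 = 2.76669.
Running total after boundary: 36.5062.
Correction k=1: B_{2}/2! · (f^{(1)}(23) − f^{(1)}(11)) = 1/12 · (0.0434783 − 0.0909091) = -0.00395257.
After k=1: 36.5023.
Correction k=2: B_{4}/4! · (f^{(3)}(23) − f^{(3)}(11)) = −1/720 · (0.000164379 − 0.00150263) = 1.85868e-06.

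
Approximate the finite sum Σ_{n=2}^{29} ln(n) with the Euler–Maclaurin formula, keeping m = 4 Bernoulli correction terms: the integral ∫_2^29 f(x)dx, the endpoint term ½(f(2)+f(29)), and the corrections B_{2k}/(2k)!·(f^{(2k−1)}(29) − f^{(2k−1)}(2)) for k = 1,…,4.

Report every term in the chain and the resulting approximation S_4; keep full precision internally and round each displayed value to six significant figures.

Integral: ∫_2^29 ln(x) dx = 69.2653.
½[f(2) + f(29)] = ½[0.693147 + 3.36730] = 2.03022.
So far: 71.2955.
Order-1 term: 1/12 · (0.0344828 − 0.500000) = -0.0387931.
After k=1: 71.2567.
Order-2 term: −1/720 · (8.20042e-05 − 0.250000) = 0.000347108.
After k=2: 71.2571.
Order-3 term: 1/30240 · (1.17010e-06 − 0.750000) = -2.48015e-05.
After k=3: 71.2570.
Order-4 term: −1/1209600 · (4.17394e-08 − 5.62500) = 4.65030e-06.

S_4 ≈ 71.2570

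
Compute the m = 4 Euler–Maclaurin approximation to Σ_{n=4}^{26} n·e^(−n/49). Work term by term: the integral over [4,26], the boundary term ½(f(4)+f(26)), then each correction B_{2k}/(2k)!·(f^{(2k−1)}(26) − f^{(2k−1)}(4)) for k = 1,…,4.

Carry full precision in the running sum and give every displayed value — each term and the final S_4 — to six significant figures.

The integral term ∫_4^26 x·e^(−x/49) dx = 231.623.
Endpoint term: (f(4) + f(26))/2 = (3.68644 + 15.2944)/2 = 9.49040.
So far: 241.113.
k=1: B_{2}/(2)! × [f^{(1)}(26) − f^{(1)}(4)] = 1/12 × (0.276115 − 0.846377) = -0.0475218.
After k=1: 241.066.
k=2: B_{4}/(4)! × [f^{(3)}(26) − f^{(3)}(4)] = −1/720 × (0.000605000 − 0.00112020) = 7.15555e-07.
After k=2: 241.066.
k=3: B_{6}/(6)! × [f^{(5)}(26) − f^{(5)}(4)] = 1/30240 × (4.56060e-07 − 7.86292e-07) = -1.09204e-11.
After k=3: 241.066.
k=4: B_{8}/(8)! × [f^{(7)}(26) − f^{(7)}(4)] = −1/1209600 × (2.74944e-10 − 4.60654e-10) = 1.53530e-16.

S_4 ≈ 241.066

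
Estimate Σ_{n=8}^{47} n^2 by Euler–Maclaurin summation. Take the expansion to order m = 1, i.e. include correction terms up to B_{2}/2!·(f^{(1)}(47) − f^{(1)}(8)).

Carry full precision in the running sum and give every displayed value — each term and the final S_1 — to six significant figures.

∫_8^47 x^2 dx evaluates to 34437.0.
Endpoint term: (f(8) + f(47))/2 = (64.0000 + 2209.00)/2 = 1136.50.
So far: 35573.5.
Correction k=1: B_{2}/2! · (f^{(1)}(47) − f^{(1)}(8)) = 1/12 · (94.0000 − 16.0000) = 6.50000.

S_1 ≈ 35580.0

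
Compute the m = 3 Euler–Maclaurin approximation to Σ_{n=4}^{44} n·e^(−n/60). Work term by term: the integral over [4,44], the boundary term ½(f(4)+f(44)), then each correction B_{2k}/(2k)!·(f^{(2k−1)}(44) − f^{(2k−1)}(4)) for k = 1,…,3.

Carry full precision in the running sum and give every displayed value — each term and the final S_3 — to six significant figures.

Integral: ∫_4^44 x·e^(−x/60) dx = 595.242.
Boundary: ½(f(4) + f(44)) = ½(3.74203 + 21.1334) = 12.4377.
So far: 607.679.
Order-1 term: 1/12 · (0.128081 − 0.873140) = -0.0620882.
After k=1: 607.617.
Order-2 term: −1/720 · (0.000302414 − 0.000762265) = 6.38681e-07.
After k=2: 607.617.
Order-3 term: 1/30240 · (1.58125e-07 − 3.56109e-07) = -6.54707e-12.

S_3 ≈ 607.617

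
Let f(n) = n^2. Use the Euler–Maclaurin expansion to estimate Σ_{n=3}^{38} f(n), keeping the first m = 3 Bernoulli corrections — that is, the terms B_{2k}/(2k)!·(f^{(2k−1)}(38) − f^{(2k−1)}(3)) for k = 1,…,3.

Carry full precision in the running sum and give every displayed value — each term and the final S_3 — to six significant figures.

The integral term ∫_3^38 x^2 dx = 18281.7.
Boundary: ½(f(3) + f(38)) = ½(9.00000 + 1444.00) = 726.500.
So far: 19008.2.
Order-1 term: 1/12 · (76.0000 − 6.00000) = 5.83333.
After k=1: 19014.0.
Order-2 term: −1/720 · (0.00000 − 0.00000) = 0.00000.
After k=2: 19014.0.
Order-3 term: 1/30240 · (0.00000 − 0.00000) = 0.00000.

S_3 ≈ 19014.0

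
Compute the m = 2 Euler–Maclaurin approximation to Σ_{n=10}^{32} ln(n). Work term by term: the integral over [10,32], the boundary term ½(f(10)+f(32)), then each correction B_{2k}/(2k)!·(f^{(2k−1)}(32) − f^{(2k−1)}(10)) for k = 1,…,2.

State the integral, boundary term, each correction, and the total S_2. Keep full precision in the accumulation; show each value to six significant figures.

S_2 ≈ 68.7561

∫_10^32 ln(x) dx evaluates to 65.8777.
Boundary: ½(f(10) + f(32)) = ½(2.30259 + 3.46574) = 2.88416.
Integral + boundary = 68.7619.
Correction k=1: B_{2}/2! · (f^{(1)}(32) − f^{(1)}(10)) = 1/12 · (0.0312500 − 0.100000) = -0.00572917.
Running total after k=1: 68.7561.
Correction k=2: B_{4}/4! · (f^{(3)}(32) − f^{(3)}(10)) = −1/720 · (6.10352e-05 − 0.00200000) = 2.69301e-06.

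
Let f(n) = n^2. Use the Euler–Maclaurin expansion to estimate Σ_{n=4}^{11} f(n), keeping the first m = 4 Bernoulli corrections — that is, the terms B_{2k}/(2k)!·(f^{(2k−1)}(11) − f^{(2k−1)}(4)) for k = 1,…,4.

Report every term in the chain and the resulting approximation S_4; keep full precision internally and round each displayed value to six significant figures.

S_4 ≈ 492.000

Integral: ∫_4^11 x^2 dx = 422.333.
Endpoint term: (f(4) + f(11))/2 = (16.0000 + 121.000)/2 = 68.5000.
So far: 490.833.
Correction k=1: B_{2}/2! · (f^{(1)}(11) − f^{(1)}(4)) = 1/12 · (22.0000 − 8.00000) = 1.16667.
Running total after k=1: 492.000.
Correction k=2: B_{4}/4! · (f^{(3)}(11) − f^{(3)}(4)) = −1/720 · (0.00000 − 0.00000) = 0.00000.
Running total after k=2: 492.000.
Correction k=3: B_{6}/6! · (f^{(5)}(11) − f^{(5)}(4)) = 1/30240 · (0.00000 − 0.00000) = 0.00000.
Running total after k=3: 492.000.
Correction k=4: B_{8}/8! · (f^{(7)}(11) − f^{(7)}(4)) = −1/1209600 · (0.00000 − 0.00000) = 0.00000.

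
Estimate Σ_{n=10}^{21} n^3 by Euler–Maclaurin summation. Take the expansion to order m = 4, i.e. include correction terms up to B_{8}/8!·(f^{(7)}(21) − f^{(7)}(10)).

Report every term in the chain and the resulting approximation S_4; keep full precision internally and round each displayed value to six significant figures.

S_4 ≈ 51336.0

Integral: ∫_10^21 x^3 dx = 46120.2.
Endpoint term: (f(10) + f(21))/2 = (1000.00 + 9261.00)/2 = 5130.50.
Running total after boundary: 51250.8.
Order-1 term: 1/12 · (1323.00 − 300.000) = 85.2500.
After k=1: 51336.0.
Order-2 term: −1/720 · (6.00000 − 6.00000) = 0.00000.
After k=2: 51336.0.
Order-3 term: 1/30240 · (0.00000 − 0.00000) = 0.00000.
After k=3: 51336.0.
Order-4 term: −1/1209600 · (0.00000 − 0.00000) = 0.00000.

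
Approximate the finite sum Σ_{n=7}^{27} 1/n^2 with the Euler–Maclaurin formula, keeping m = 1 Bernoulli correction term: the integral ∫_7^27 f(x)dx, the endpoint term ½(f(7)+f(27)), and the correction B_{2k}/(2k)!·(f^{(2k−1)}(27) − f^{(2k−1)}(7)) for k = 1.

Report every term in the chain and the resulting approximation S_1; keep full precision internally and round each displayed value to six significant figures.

Integral: ∫_7^27 1/x^2 dx = 0.105820.
½[f(7) + f(27)] = ½[0.0204082 + 0.00137174] = 0.0108900.
Integral + boundary = 0.116710.
Correction k=1: B_{2}/2! · (f^{(1)}(27) − f^{(1)}(7)) = 1/12 · (-0.000101611 − (-0.00583090)) = 0.000477441.

S_1 ≈ 0.117187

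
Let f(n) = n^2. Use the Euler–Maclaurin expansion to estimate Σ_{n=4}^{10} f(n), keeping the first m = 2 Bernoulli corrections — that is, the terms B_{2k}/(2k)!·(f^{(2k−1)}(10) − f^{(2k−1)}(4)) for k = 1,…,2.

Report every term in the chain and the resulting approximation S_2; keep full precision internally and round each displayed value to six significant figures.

The integral term ∫_4^10 x^2 dx = 312.000.
Endpoint term: (f(4) + f(10))/2 = (16.0000 + 100.000)/2 = 58.0000.
Running total after boundary: 370.000.
Order-1 term: 1/12 · (20.0000 − 8.00000) = 1.00000.
Partial sum through k=1: 371.000.
Order-2 term: −1/720 · (0.00000 − 0.00000) = 0.00000.

S_2 ≈ 371.000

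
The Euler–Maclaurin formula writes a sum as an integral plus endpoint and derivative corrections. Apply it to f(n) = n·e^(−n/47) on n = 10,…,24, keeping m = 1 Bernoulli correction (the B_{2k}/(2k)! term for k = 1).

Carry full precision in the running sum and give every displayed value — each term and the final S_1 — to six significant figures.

S_1 ≈ 174.196

∫_10^24 x·e^(−x/47) dx evaluates to 162.982.
Endpoint term: (f(10) + f(24))/2 = (8.08345 + 14.4027)/2 = 11.2431.
Integral + boundary = 174.225.
k=1: B_{2}/(2)! × [f^{(1)}(24) − f^{(1)}(10)] = 1/12 × (0.293672 − 0.636357) = -0.0285571.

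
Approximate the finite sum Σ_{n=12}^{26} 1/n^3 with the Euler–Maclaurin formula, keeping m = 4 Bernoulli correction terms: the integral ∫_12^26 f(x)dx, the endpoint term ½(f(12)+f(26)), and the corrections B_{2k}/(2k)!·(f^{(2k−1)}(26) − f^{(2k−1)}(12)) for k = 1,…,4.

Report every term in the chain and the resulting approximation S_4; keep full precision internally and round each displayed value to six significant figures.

The integral term ∫_12^26 1/x^3 dx = 0.00273258.
Endpoint term: (f(12) + f(26))/2 = (0.000578704 + 5.68958e-05)/2 = 0.000317800.
So far: 0.00305038.
Order-1 term: 1/12 · (-6.56490e-06 − (-0.000144676)) = 1.15093e-05.
After k=1: 0.00306189.
Order-2 term: −1/720 · (-1.94228e-07 − (-2.00939e-05)) = -2.76384e-08.
After k=2: 0.00306186.
Order-3 term: 1/30240 · (-1.20674e-08 − (-5.86071e-06)) = 1.93408e-10.
After k=3: 0.00306186.
Order-4 term: −1/1209600 · (-1.28529e-09 − (-2.93036e-06)) = -2.42152e-12.

S_4 ≈ 0.00306186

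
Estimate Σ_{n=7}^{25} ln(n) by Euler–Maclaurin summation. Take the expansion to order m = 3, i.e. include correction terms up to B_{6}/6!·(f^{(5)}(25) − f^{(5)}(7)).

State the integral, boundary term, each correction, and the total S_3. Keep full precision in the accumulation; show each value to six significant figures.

The integral term ∫_7^25 ln(x) dx = 48.8505.
Endpoint term: (f(7) + f(25))/2 = (1.94591 + 3.21888)/2 = 2.58239.
Running total after boundary: 51.4329.
k=1: B_{2}/(2)! × [f^{(1)}(25) − f^{(1)}(7)] = 1/12 × (0.0400000 − 0.142857) = -0.00857143.
After k=1: 51.4243.
k=2: B_{4}/(4)! × [f^{(3)}(25) − f^{(3)}(7)] = −1/720 × (0.000128000 − 0.00583090) = 7.92070e-06.
After k=2: 51.4244.
k=3: B_{6}/(6)! × [f^{(5)}(25) − f^{(5)}(7)] = 1/30240 × (2.45760e-06 − 0.00142798) = -4.71402e-08.

S_3 ≈ 51.4244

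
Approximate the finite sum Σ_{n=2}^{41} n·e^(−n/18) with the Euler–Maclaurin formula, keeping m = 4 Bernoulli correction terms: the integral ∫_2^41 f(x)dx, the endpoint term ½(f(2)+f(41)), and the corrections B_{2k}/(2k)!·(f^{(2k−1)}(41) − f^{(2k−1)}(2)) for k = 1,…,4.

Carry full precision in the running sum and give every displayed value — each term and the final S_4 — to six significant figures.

Integral: ∫_2^41 x·e^(−x/18) dx = 213.275.
Endpoint term: (f(2) + f(41))/2 = (1.78968 + 4.20298)/2 = 2.99633.
Integral + boundary = 216.271.
k=1: B_{2}/(2)! × [f^{(1)}(41) − f^{(1)}(2)] = 1/12 × (-0.130987 − 0.795413) = -0.0772000.
After k=1: 216.194.
k=2: B_{4}/(4)! × [f^{(3)}(41) − f^{(3)}(2)] = −1/720 × (0.000228507 − 0.00797868) = 1.07641e-05.
After k=2: 216.194.
k=3: B_{6}/(6)! × [f^{(5)}(41) − f^{(5)}(2)] = 1/30240 × (2.65832e-06 − 4.16740e-05) = -1.29020e-09.
After k=3: 216.194.
k=4: B_{8}/(8)! × [f^{(7)}(41) − f^{(7)}(2)] = −1/1209600 × (1.42326e-08 − 1.81242e-07) = 1.38070e-13.

S_4 ≈ 216.194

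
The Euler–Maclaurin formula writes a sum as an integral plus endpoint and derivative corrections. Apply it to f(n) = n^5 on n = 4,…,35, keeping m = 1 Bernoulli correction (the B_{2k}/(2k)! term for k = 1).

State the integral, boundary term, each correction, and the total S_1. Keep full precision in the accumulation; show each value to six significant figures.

S_1 ≈ 3.33264e+08

The integral term ∫_4^35 x^5 dx = 3.06377e+08.
Endpoint term: (f(4) + f(35))/2 = (1024.00 + 5.25219e+07)/2 = 2.62614e+07.
Integral + boundary = 3.32638e+08.
k=1: B_{2}/(2)! × [f^{(1)}(35) − f^{(1)}(4)] = 1/12 × (7.50312e+06 − 1280.00) = 625154.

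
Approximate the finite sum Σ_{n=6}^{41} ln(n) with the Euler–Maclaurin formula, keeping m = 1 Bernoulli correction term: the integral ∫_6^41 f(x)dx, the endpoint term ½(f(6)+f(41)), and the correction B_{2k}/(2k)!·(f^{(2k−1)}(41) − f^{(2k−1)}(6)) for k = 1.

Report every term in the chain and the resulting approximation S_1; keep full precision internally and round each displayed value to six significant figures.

S_1 ≈ 109.247

Integral: ∫_6^41 ln(x) dx = 106.506.
Boundary: ½(f(6) + f(41)) = ½(1.79176 + 3.71357) = 2.75267.
Integral + boundary = 109.259.
Correction k=1: B_{2}/2! · (f^{(1)}(41) − f^{(1)}(6)) = 1/12 · (0.0243902 − 0.166667) = -0.0118564.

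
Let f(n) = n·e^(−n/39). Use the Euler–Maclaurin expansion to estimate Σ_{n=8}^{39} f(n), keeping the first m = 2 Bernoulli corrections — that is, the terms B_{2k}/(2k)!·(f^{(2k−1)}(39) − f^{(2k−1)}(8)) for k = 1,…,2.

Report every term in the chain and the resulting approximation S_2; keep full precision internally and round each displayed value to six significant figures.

S_2 ≈ 384.346

∫_8^39 x·e^(−x/39) dx evaluates to 373.968.
½[f(8) + f(39)] = ½[6.51634 + 14.3473] = 10.4318.
Integral + boundary = 384.400.
k=1: B_{2}/(2)! × [f^{(1)}(39) − f^{(1)}(8)] = 1/12 × (0.00000 − 0.647457) = -0.0539548.
Partial sum through k=1: 384.346.
k=2: B_{4}/(4)! × [f^{(3)}(39) − f^{(3)}(8)] = −1/720 × (0.000483734 − 0.00149674) = 1.40695e-06.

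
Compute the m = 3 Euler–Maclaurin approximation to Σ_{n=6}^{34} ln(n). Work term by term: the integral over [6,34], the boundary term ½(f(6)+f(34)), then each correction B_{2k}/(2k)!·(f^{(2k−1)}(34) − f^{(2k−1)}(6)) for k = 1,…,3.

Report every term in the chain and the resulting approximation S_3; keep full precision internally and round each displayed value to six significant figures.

S_3 ≈ 83.7933

The integral term ∫_6^34 ln(x) dx = 81.1457.
Boundary: ½(f(6) + f(34)) = ½(1.79176 + 3.52636) = 2.65906.
Integral + boundary = 83.8048.
k=1: B_{2}/(2)! × [f^{(1)}(34) − f^{(1)}(6)] = 1/12 × (0.0294118 − 0.166667) = -0.0114379.
Running total after k=1: 83.7933.
k=2: B_{4}/(4)! × [f^{(3)}(34) − f^{(3)}(6)] = −1/720 × (5.08854e-05 − 0.00925926) = 1.27894e-05.
Running total after k=2: 83.7933.
k=3: B_{6}/(6)! × [f^{(5)}(34) − f^{(5)}(6)] = 1/30240 × (5.28222e-07 − 0.00308642) = -1.02047e-07.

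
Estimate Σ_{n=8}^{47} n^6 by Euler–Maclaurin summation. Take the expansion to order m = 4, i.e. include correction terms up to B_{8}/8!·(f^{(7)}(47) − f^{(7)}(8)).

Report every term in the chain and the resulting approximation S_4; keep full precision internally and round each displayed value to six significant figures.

S_4 ≈ 7.78788e+10

∫_8^47 x^6 dx evaluates to 7.23744e+10.
½[f(8) + f(47)] = ½[262144 + 1.07792e+10] = 5.38974e+09.
Running total after boundary: 7.77642e+10.
Order-1 term: 1/12 · (1.37607e+09 − 196608) = 1.14656e+08.
After k=1: 7.78788e+10.
Order-2 term: −1/720 · (1.24588e+07 − 61440.0) = -17218.5.
After k=2: 7.78788e+10.
Order-3 term: 1/30240 · (33840.0 − 5760.00) = 0.928571.
After k=3: 7.78788e+10.
Order-4 term: −1/1209600 · (0.00000 − 0.00000) = 0.00000.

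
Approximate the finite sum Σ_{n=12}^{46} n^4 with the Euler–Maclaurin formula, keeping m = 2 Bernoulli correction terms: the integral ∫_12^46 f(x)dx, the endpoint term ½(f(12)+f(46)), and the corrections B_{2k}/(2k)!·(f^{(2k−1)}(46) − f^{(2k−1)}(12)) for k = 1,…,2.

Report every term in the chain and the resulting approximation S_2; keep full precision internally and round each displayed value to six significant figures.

∫_12^46 x^4 dx evaluates to 4.11428e+07.
½[f(12) + f(46)] = ½[20736.0 + 4.47746e+06] = 2.24910e+06.
So far: 4.33919e+07.
Order-1 term: 1/12 · (389344 − 6912.00) = 31869.3.
After k=1: 4.34238e+07.
Order-2 term: −1/720 · (1104.00 − 288.000) = -1.13333.

S_2 ≈ 4.34238e+07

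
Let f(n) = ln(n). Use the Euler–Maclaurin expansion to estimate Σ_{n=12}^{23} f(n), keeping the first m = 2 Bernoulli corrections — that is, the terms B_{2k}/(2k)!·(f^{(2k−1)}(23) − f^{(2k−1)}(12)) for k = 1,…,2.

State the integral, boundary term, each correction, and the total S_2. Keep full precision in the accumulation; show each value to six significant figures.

Integral: ∫_12^23 ln(x) dx = 31.2975.
Boundary: ½(f(12) + f(23)) = ½(2.48491 + 3.13549) = 2.81020.
Integral + boundary = 34.1077.
Order-1 term: 1/12 · (0.0434783 − 0.0833333) = -0.00332126.
Partial sum through k=1: 34.1044.
Order-2 term: −1/720 · (0.000164379 − 0.00115741) = 1.37921e-06.

S_2 ≈ 34.1044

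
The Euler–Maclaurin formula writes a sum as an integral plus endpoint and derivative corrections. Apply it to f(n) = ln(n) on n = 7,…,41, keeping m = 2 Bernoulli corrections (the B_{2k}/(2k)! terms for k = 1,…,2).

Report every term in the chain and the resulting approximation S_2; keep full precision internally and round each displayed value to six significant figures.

∫_7^41 ln(x) dx evaluates to 104.635.
Boundary: ½(f(7) + f(41)) = ½(1.94591 + 3.71357) = 2.82974.
Running total after boundary: 107.465.
Correction k=1: B_{2}/2! · (f^{(1)}(41) − f^{(1)}(7)) = 1/12 · (0.0243902 − 0.142857) = -0.00987224.
After k=1: 107.455.
Correction k=2: B_{4}/4! · (f^{(3)}(41) − f^{(3)}(7)) = −1/720 · (2.90187e-05 − 0.00583090) = 8.05817e-06.

S_2 ≈ 107.455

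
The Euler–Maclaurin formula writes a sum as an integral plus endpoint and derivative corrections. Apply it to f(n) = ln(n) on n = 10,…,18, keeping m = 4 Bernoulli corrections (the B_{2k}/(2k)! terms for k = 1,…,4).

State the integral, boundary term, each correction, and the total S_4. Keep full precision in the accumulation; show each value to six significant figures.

S_4 ≈ 23.5936

Integral: ∫_10^18 ln(x) dx = 21.0008.
½[f(10) + f(18)] = ½[2.30259 + 2.89037] = 2.59648.
So far: 23.5973.
Order-1 term: 1/12 · (0.0555556 − 0.100000) = -0.00370370.
Partial sum through k=1: 23.5936.
Order-2 term: −1/720 · (0.000342936 − 0.00200000) = 2.30148e-06.
Partial sum through k=2: 23.5936.
Order-3 term: 1/30240 · (1.27013e-05 − 0.000240000) = -7.51649e-09.
Partial sum through k=3: 23.5936.
Order-4 term: −1/1209600 · (1.17605e-06 − 7.20000e-05) = 5.85515e-11.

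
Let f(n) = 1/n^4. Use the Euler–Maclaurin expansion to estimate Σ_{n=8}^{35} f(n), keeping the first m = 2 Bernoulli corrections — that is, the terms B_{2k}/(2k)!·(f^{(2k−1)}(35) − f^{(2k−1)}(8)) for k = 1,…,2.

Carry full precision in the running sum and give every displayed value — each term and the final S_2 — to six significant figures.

The integral term ∫_8^35 1/x^4 dx = 0.000643267.
Endpoint term: (f(8) + f(35))/2 = (0.000244141 + 6.66389e-07)/2 = 0.000122404.
Integral + boundary = 0.000765671.
Order-1 term: 1/12 · (-7.61587e-08 − (-0.000122070)) = 1.01662e-05.
After k=1: 0.000775837.
Order-2 term: −1/720 · (-1.86511e-09 − (-5.72205e-05)) = -7.94703e-08.

S_2 ≈ 0.000775757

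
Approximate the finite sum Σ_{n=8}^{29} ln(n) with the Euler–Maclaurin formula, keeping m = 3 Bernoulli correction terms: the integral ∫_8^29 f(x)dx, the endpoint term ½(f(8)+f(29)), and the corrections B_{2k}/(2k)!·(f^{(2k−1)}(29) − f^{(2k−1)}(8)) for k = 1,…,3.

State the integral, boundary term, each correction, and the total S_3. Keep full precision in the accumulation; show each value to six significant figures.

S_3 ≈ 62.7319

Integral: ∫_8^29 ln(x) dx = 60.0160.
½[f(8) + f(29)] = ½[2.07944 + 3.36730] = 2.72337.
So far: 62.7394.
Correction k=1: B_{2}/2! · (f^{(1)}(29) − f^{(1)}(8)) = 1/12 · (0.0344828 − 0.125000) = -0.00754310.
After k=1: 62.7319.
Correction k=2: B_{4}/4! · (f^{(3)}(29) − f^{(3)}(8)) = −1/720 · (8.20042e-05 − 0.00390625) = 5.31145e-06.
After k=2: 62.7319.
Correction k=3: B_{6}/6! · (f^{(5)}(29) − f^{(5)}(8)) = 1/30240 · (1.17010e-06 − 0.000732422) = -2.41816e-08.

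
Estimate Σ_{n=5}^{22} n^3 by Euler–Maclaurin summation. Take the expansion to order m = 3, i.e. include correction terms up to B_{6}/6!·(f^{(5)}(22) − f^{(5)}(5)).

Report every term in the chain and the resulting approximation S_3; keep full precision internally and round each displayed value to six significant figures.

S_3 ≈ 63909.0

Integral: ∫_5^22 x^3 dx = 58407.8.
½[f(5) + f(22)] = ½[125.000 + 10648.0] = 5386.50.
Running total after boundary: 63794.2.
k=1: B_{2}/(2)! × [f^{(1)}(22) − f^{(1)}(5)] = 1/12 × (1452.00 − 75.0000) = 114.750.
After k=1: 63909.0.
k=2: B_{4}/(4)! × [f^{(3)}(22) − f^{(3)}(5)] = −1/720 × (6.00000 − 6.00000) = 0.00000.
After k=2: 63909.0.
k=3: B_{6}/(6)! × [f^{(5)}(22) − f^{(5)}(5)] = 1/30240 × (0.00000 − 0.00000) = 0.00000.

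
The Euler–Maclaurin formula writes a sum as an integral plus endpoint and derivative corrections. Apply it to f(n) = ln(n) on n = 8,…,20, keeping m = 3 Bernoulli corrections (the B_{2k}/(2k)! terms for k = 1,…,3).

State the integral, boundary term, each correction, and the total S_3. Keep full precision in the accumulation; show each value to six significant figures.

S_3 ≈ 33.8105

Integral: ∫_8^20 ln(x) dx = 31.2791.
Boundary: ½(f(8) + f(20)) = ½(2.07944 + 2.99573) = 2.53759.
So far: 33.8167.
Order-1 term: 1/12 · (0.0500000 − 0.125000) = -0.00625000.
Partial sum through k=1: 33.8105.
Order-2 term: −1/720 · (0.000250000 − 0.00390625) = 5.07812e-06.
Partial sum through k=2: 33.8105.
Order-3 term: 1/30240 · (7.50000e-06 − 0.000732422) = -2.39723e-08.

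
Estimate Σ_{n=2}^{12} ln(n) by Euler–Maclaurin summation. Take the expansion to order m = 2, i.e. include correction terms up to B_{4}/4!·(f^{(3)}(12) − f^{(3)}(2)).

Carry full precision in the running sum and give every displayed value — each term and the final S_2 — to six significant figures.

Integral: ∫_2^12 ln(x) dx = 18.4326.
Endpoint term: (f(2) + f(12))/2 = (0.693147 + 2.48491)/2 = 1.58903.
Running total after boundary: 20.0216.
Order-1 term: 1/12 · (0.0833333 − 0.500000) = -0.0347222.
Running total after k=1: 19.9869.
Order-2 term: −1/720 · (0.00115741 − 0.250000) = 0.000345615.

S_2 ≈ 19.9872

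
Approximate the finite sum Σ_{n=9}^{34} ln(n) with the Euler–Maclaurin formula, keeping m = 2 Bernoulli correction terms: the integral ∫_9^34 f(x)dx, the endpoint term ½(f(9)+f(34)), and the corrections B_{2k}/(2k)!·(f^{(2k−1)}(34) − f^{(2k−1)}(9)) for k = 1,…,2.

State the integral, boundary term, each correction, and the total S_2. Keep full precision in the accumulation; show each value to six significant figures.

S_2 ≈ 77.9762

The integral term ∫_9^34 ln(x) dx = 75.1212.
½[f(9) + f(34)] = ½[2.19722 + 3.52636] = 2.86179.
Integral + boundary = 77.9830.
Correction k=1: B_{2}/2! · (f^{(1)}(34) − f^{(1)}(9)) = 1/12 · (0.0294118 − 0.111111) = -0.00680828.
Running total after k=1: 77.9762.
Correction k=2: B_{4}/4! · (f^{(3)}(34) − f^{(3)}(9)) = −1/720 · (5.08854e-05 − 0.00274348) = 3.73972e-06.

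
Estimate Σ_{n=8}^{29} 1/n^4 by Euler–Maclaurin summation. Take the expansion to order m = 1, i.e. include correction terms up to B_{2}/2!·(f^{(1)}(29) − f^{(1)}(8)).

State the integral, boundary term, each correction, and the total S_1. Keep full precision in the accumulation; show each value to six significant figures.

Integral: ∫_8^29 1/x^4 dx = 0.000637374.
½[f(8) + f(29)] = ½[0.000244141 + 1.41387e-06] = 0.000122777.
Running total after boundary: 0.000760152.
k=1: B_{2}/(2)! × [f^{(1)}(29) − f^{(1)}(8)] = 1/12 × (-1.95016e-07 − (-0.000122070)) = 1.01563e-05.

S_1 ≈ 0.000770308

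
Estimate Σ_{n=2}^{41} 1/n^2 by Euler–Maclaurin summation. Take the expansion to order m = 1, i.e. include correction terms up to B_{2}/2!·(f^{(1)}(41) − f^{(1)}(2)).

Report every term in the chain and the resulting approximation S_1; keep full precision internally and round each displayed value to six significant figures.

Integral: ∫_2^41 1/x^2 dx = 0.475610.
Boundary: ½(f(2) + f(41)) = ½(0.250000 + 0.000594884) = 0.125297.
Integral + boundary = 0.600907.
Order-1 term: 1/12 · (-2.90187e-05 − (-0.250000)) = 0.0208309.

S_1 ≈ 0.621738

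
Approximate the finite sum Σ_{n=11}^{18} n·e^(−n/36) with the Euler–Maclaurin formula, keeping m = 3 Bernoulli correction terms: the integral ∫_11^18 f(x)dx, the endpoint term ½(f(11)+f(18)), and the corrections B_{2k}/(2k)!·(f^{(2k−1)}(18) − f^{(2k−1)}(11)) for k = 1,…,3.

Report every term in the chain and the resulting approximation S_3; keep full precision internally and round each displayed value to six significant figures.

S_3 ≈ 76.9178

Integral: ∫_11^18 x·e^(−x/36) dx = 67.4244.
Boundary: ½(f(11) + f(18)) = ½(8.10385 + 10.9176) = 9.51070.
So far: 76.9351.
Correction k=1: B_{2}/2! · (f^{(1)}(18) − f^{(1)}(11)) = 1/12 · (0.303265 − 0.511607) = -0.0173618.
Running total after k=1: 76.9178.
Correction k=2: B_{4}/4! · (f^{(3)}(18) − f^{(3)}(11)) = −1/720 · (0.00117001 − 0.00153166) = 5.02302e-07.
Running total after k=2: 76.9178.
Correction k=3: B_{6}/6! · (f^{(5)}(18) − f^{(5)}(11)) = 1/30240 · (1.62501e-06 − 2.05908e-06) = -1.43542e-11.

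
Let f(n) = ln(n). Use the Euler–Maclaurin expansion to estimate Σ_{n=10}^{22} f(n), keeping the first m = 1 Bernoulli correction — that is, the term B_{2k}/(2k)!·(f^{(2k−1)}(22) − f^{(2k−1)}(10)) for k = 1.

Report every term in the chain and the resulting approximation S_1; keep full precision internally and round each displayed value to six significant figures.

S_1 ≈ 35.6694

Integral: ∫_10^22 ln(x) dx = 32.9771.
Boundary: ½(f(10) + f(22)) = ½(2.30259 + 3.09104) = 2.69681.
Integral + boundary = 35.6739.
k=1: B_{2}/(2)! × [f^{(1)}(22) − f^{(1)}(10)] = 1/12 × (0.0454545 − 0.100000) = -0.00454545.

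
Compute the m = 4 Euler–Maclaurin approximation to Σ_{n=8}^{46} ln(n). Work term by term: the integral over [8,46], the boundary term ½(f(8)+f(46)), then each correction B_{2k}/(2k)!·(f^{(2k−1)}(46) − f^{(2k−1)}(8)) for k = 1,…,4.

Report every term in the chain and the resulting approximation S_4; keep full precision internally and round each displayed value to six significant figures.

∫_8^46 ln(x) dx evaluates to 121.482.
½[f(8) + f(46)] = ½[2.07944 + 3.82864] = 2.95404.
Running total after boundary: 124.436.
Correction k=1: B_{2}/2! · (f^{(1)}(46) − f^{(1)}(8)) = 1/12 · (0.0217391 − 0.125000) = -0.00860507.
After k=1: 124.427.
Correction k=2: B_{4}/4! · (f^{(3)}(46) − f^{(3)}(8)) = −1/720 · (2.05474e-05 − 0.00390625) = 5.39681e-06.
After k=2: 124.427.
Correction k=3: B_{6}/6! · (f^{(5)}(46) − f^{(5)}(8)) = 1/30240 · (1.16526e-07 − 0.000732422) = -2.42164e-08.
After k=3: 124.427.
Correction k=4: B_{8}/8! · (f^{(7)}(46) − f^{(7)}(8)) = −1/1209600 · (1.65207e-09 − 0.000343323) = 2.83830e-10.

S_4 ≈ 124.427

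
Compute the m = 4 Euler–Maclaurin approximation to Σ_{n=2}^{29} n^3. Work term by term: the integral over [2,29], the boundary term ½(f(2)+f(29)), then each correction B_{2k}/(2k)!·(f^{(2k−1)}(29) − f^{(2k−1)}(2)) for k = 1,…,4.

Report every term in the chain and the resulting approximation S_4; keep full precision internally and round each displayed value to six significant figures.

S_4 ≈ 189224

Integral: ∫_2^29 x^3 dx = 176816.
Endpoint term: (f(2) + f(29))/2 = (8.00000 + 24389.0)/2 = 12198.5.
So far: 189015.
Order-1 term: 1/12 · (2523.00 − 12.0000) = 209.250.
Running total after k=1: 189224.
Order-2 term: −1/720 · (6.00000 − 6.00000) = 0.00000.
Running total after k=2: 189224.
Order-3 term: 1/30240 · (0.00000 − 0.00000) = 0.00000.
Running total after k=3: 189224.
Order-4 term: −1/1209600 · (0.00000 − 0.00000) = 0.00000.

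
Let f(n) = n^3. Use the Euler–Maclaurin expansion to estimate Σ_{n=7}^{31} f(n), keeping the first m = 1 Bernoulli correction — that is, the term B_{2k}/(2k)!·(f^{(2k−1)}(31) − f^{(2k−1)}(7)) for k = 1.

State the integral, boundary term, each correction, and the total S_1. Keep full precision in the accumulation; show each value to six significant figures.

S_1 ≈ 245575

The integral term ∫_7^31 x^3 dx = 230280.
½[f(7) + f(31)] = ½[343.000 + 29791.0] = 15067.0.
So far: 245347.
Correction k=1: B_{2}/2! · (f^{(1)}(31) − f^{(1)}(7)) = 1/12 · (2883.00 − 147.000) = 228.000.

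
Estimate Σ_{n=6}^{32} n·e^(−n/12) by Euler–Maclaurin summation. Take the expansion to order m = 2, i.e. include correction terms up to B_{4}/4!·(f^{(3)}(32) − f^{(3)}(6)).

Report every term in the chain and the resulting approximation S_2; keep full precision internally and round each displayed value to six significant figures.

∫_6^32 x·e^(−x/12) dx evaluates to 94.3234.
Boundary: ½(f(6) + f(32)) = ½(3.63918 + 2.22347) = 2.93133.
Running total after boundary: 97.2547.
Order-1 term: 1/12 · (-0.115806 − 0.303265) = -0.0349226.
Partial sum through k=1: 97.2198.
Order-2 term: −1/720 · (0.000160841 − 0.0105300) = 1.44017e-05.

S_2 ≈ 97.2198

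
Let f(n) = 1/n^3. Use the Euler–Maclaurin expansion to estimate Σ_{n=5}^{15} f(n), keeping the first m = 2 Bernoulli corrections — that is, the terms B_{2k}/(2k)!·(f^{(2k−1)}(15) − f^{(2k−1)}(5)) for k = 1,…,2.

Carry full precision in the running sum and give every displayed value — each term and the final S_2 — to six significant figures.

Integral: ∫_5^15 1/x^3 dx = 0.0177778.
Endpoint term: (f(5) + f(15))/2 = (0.00800000 + 0.000296296)/2 = 0.00414815.
Running total after boundary: 0.0219259.
k=1: B_{2}/(2)! × [f^{(1)}(15) − f^{(1)}(5)] = 1/12 × (-5.92593e-05 − (-0.00480000)) = 0.000395062.
After k=1: 0.0223210.
k=2: B_{4}/(4)! × [f^{(3)}(15) − f^{(3)}(5)] = −1/720 × (-5.26749e-06 − (-0.00384000)) = -5.32602e-06.

S_2 ≈ 0.0223157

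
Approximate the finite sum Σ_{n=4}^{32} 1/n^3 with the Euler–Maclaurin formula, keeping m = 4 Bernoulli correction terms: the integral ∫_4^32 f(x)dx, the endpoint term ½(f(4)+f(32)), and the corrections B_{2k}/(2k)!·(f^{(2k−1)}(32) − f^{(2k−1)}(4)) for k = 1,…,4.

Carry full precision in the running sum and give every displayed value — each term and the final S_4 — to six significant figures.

∫_4^32 1/x^3 dx evaluates to 0.0307617.
½[f(4) + f(32)] = ½[0.0156250 + 3.05176e-05] = 0.00782776.
Running total after boundary: 0.0385895.
Order-1 term: 1/12 · (-2.86102e-06 − (-0.0117188)) = 0.000976324.
Running total after k=1: 0.0395658.
Order-2 term: −1/720 · (-5.58794e-08 − (-0.0146484)) = -2.03450e-05.
Running total after k=2: 0.0395455.
Order-3 term: 1/30240 · (-2.29193e-09 − (-0.0384521)) = 1.27157e-06.
Running total after k=3: 0.0395467.
Order-4 term: −1/1209600 · (-1.61151e-10 − (-0.173035)) = -1.43051e-07.

S_4 ≈ 0.0395466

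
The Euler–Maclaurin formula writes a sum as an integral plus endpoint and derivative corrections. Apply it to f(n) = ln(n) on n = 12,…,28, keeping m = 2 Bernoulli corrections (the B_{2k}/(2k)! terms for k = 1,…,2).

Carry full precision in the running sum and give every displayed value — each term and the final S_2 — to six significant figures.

S_2 ≈ 50.3874

Integral: ∫_12^28 ln(x) dx = 47.4828.
Boundary: ½(f(12) + f(28)) = ½(2.48491 + 3.33220) = 2.90856.
Integral + boundary = 50.3914.
Order-1 term: 1/12 · (0.0357143 − 0.0833333) = -0.00396825.
Running total after k=1: 50.3874.
Order-2 term: −1/720 · (9.11079e-05 − 0.00115741) = 1.48097e-06.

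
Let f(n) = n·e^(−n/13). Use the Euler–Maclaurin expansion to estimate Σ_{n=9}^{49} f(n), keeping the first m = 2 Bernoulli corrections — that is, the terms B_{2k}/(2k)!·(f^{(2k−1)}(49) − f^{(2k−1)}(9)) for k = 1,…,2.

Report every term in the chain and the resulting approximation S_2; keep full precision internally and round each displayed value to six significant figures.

S_2 ≈ 127.325

The integral term ∫_9^49 x·e^(−x/13) dx = 124.526.
Boundary: ½(f(9) + f(49)) = ½(4.50378 + 1.13042) = 2.81710.
Integral + boundary = 127.343.
Correction k=1: B_{2}/2! · (f^{(1)}(49) − f^{(1)}(9)) = 1/12 · (-0.0638856 − 0.153975) = -0.0181551.
Running total after k=1: 127.325.
Correction k=2: B_{4}/4! · (f^{(3)}(49) − f^{(3)}(9)) = −1/720 · (-0.000105006 − 0.00683323) = 9.63643e-06.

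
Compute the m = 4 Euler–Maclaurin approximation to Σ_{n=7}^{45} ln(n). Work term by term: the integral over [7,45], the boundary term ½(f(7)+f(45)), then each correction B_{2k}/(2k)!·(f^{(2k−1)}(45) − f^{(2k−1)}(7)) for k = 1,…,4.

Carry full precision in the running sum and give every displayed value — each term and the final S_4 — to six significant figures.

∫_7^45 ln(x) dx evaluates to 119.678.
Endpoint term: (f(7) + f(45))/2 = (1.94591 + 3.80666)/2 = 2.87629.
Integral + boundary = 122.555.
Order-1 term: 1/12 · (0.0222222 − 0.142857) = -0.0100529.
Partial sum through k=1: 122.545.
Order-2 term: −1/720 · (2.19479e-05 − 0.00583090) = 8.06799e-06.
Partial sum through k=2: 122.545.
Order-3 term: 1/30240 · (1.30061e-07 − 0.00142798) = -4.72171e-08.
Partial sum through k=3: 122.545.
Order-4 term: −1/1209600 · (1.92684e-09 − 0.000874271) = 7.22776e-10.

S_4 ≈ 122.545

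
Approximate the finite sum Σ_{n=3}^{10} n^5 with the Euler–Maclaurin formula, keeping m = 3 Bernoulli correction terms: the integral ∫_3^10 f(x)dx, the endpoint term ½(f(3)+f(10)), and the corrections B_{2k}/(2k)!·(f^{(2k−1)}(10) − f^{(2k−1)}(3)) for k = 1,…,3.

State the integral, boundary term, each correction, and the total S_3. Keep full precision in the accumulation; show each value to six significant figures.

S_3 ≈ 220792

∫_3^10 x^5 dx evaluates to 166545.
Endpoint term: (f(3) + f(10))/2 = (243.000 + 100000)/2 = 50121.5.
So far: 216667.
Order-1 term: 1/12 · (50000.0 − 405.000) = 4132.92.
Running total after k=1: 220800.
Order-2 term: −1/720 · (6000.00 − 540.000) = -7.58333.
Running total after k=2: 220792.
Order-3 term: 1/30240 · (120.000 − 120.000) = 0.00000.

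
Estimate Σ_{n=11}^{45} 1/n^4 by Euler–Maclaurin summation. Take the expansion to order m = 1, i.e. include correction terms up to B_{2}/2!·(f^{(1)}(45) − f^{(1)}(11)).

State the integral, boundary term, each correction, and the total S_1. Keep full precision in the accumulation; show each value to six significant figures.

∫_11^45 1/x^4 dx evaluates to 0.000246780.
Boundary: ½(f(11) + f(45)) = ½(6.83013e-05 + 2.43865e-07) = 3.42726e-05.
Integral + boundary = 0.000281053.
Order-1 term: 1/12 · (-2.16769e-08 − (-2.48369e-05)) = 2.06793e-06.

S_1 ≈ 0.000283121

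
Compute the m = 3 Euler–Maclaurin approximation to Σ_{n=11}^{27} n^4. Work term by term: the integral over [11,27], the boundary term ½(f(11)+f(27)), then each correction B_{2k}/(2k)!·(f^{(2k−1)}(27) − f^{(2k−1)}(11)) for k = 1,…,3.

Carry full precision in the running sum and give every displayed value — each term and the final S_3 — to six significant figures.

The integral term ∫_11^27 x^4 dx = 2.83757e+06.
Boundary: ½(f(11) + f(27)) = ½(14641.0 + 531441) = 273041.
Integral + boundary = 3.11061e+06.
Correction k=1: B_{2}/2! · (f^{(1)}(27) − f^{(1)}(11)) = 1/12 · (78732.0 − 5324.00) = 6117.33.
Running total after k=1: 3.11673e+06.
Correction k=2: B_{4}/4! · (f^{(3)}(27) − f^{(3)}(11)) = −1/720 · (648.000 − 264.000) = -0.533333.
Running total after k=2: 3.11673e+06.
Correction k=3: B_{6}/6! · (f^{(5)}(27) − f^{(5)}(11)) = 1/30240 · (0.00000 − 0.00000) = 0.00000.

S_3 ≈ 3.11673e+06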